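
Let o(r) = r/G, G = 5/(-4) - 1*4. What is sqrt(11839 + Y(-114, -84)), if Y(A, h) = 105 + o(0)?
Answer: 2*sqrt(2986) ≈ 109.29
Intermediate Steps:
G = -21/4 (G = 5*(-1/4) - 4 = -5/4 - 4 = -21/4 ≈ -5.2500)
o(r) = -4*r/21 (o(r) = r/(-21/4) = r*(-4/21) = -4*r/21)
Y(A, h) = 105 (Y(A, h) = 105 - 4/21*0 = 105 + 0 = 105)
sqrt(11839 + Y(-114, -84)) = sqrt(11839 + 105) = sqrt(11944) = 2*sqrt(2986)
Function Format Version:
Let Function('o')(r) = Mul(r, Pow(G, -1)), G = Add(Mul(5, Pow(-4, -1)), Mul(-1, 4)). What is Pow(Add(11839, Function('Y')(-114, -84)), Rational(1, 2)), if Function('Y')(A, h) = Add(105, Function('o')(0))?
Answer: Mul(2, Pow(2986, Rational(1, 2))) ≈ 109.29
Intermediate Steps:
G = Rational(-21, 4) (G = Add(Mul(5, Rational(-1, 4)), -4) = Add(Rational(-5, 4), -4) = Rational(-21, 4) ≈ -5.2500)
Function('o')(r) = Mul(Rational(-4, 21), r) (Function('o')(r) = Mul(r, Pow(Rational(-21, 4), -1)) = Mul(r, Rational(-4, 21)) = Mul(Rational(-4, 21), r))
Function('Y')(A, h) = 105 (Function('Y')(A, h) = Add(105, Mul(Rational(-4, 21), 0)) = Add(105, 0) = 105)
Pow(Add(11839, Function('Y')(-114, -84)), Rational(1, 2)) = Pow(Add(11839, 105), Rational(1, 2)) = Pow(11944, Rational(1, 2)) = Mul(2, Pow(2986, Rational(1, 2)))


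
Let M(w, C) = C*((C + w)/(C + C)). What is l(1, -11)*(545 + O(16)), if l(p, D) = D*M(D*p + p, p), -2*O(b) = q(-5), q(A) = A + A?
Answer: 27225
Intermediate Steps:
q(A) = 2*A
O(b) = 5 (O(b) = -(-5) = -½*(-10) = 5)
M(w, C) = C/2 + w/2 (M(w, C) = C*((C + w)/((2*C))) = C*((C + w)*(1/(2*C))) = C*((C + w)/(2*C)) = C/2 + w/2)
l(p, D) = D*(p + D*p/2) (l(p, D) = D*(p/2 + (D*p + p)/2) = D*(p/2 + (p + D*p)/2) = D*(p/2 + (p/2 + D*p/2)) = D*(p + D*p/2))
l(1, -11)*(545 + O(16)) = ((½)*(-11)*1*(2 - 11))*(545 + 5) = ((½)*(-11)*1*(-9))*550 = (99/2)*550 = 27225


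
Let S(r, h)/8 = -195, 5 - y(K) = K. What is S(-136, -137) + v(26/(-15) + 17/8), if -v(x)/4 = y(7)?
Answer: -1552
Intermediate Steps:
y(K) = 5 - K
S(r, h) = -1560 (S(r, h) = 8*(-195) = -1560)
v(x) = 8 (v(x) = -4*(5 - 1*7) = -4*(5 - 7) = -4*(-2) = 8)
S(-136, -137) + v(26/(-15) + 17/8) = -1560 + 8 = -1552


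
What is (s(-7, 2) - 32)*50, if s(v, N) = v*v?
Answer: 850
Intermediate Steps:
s(v, N) = v²
(s(-7, 2) - 32)*50 = ((-7)² - 32)*50 = (49 - 32)*50 = 17*50 = 850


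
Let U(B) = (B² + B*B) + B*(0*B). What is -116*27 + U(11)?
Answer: -2890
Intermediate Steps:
U(B) = 2*B² (U(B) = (B² + B²) + B*0 = 2*B² + 0 = 2*B²)
-116*27 + U(11) = -116*27 + 2*11² = -3132 + 2*121 = -3132 + 242 = -2890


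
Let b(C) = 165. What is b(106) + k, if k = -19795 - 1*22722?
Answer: -42352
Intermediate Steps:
k = -42517 (k = -19795 - 22722 = -42517)
b(106) + k = 165 - 42517 = -42352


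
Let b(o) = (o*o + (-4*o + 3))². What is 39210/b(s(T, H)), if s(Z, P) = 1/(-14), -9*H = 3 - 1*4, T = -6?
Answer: 100419424/27735 ≈ 3620.7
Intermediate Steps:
H = ⅑ (H = -(3 - 1*4)/9 = -(3 - 4)/9 = -⅑*(-1) = ⅑ ≈ 0.11111)
s(Z, P) = -1/14
b(o) = (3 + o² - 4*o)² (b(o) = (o² + (3 - 4*o))² = (3 + o² - 4*o)²)
39210/b(s(T, H)) = 39210/((3 + (-1/14)² - 4*(-1/14))²) = 39210/((3 + 1/196 + 2/7)²) = 39210/((645/196)²) = 39210/(416025/38416) = 39210*(38416/416025) = 100419424/27735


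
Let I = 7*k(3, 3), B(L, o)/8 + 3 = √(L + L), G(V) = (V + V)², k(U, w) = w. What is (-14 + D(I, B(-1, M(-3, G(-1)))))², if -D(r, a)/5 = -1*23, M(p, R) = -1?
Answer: 10201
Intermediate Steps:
G(V) = 4*V² (G(V) = (2*V)² = 4*V²)
B(L, o) = -24 + 8*√2*√L (B(L, o) = -24 + 8*√(L + L) = -24 + 8*√(2*L) = -24 + 8*(√2*√L) = -24 + 8*√2*√L)
I = 21 (I = 7*3 = 21)
D(r, a) = 115 (D(r, a) = -(-5)*23 = -5*(-23) = 115)
(-14 + D(I, B(-1, M(-3, G(-1)))))² = (-14 + 115)² = 101² = 10201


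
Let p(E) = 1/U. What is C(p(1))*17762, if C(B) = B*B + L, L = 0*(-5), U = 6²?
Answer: 8881/648 ≈ 13.705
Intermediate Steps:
U = 36
p(E) = 1/36
L = 0
C(B) = B² (C(B) = B*B + 0 = B² + 0 = B²)
C(p(1))*17762 = (1/36)²*17762 = (1/1296)*17762 = 8881/648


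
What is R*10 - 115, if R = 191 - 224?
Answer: -445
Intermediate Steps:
R = -33
R*10 - 115 = -33*10 - 115 = -330 - 115 = -445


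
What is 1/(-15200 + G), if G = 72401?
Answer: 1/57201 ≈ 1.7482e-5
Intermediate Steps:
1/(-15200 + G) = 1/(-15200 + 72401) = 1/57201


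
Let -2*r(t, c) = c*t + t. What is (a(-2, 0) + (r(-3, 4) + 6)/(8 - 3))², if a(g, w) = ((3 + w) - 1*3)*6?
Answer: 729/100 ≈ 7.2900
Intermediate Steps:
r(t, c) = -t/2 - c*t/2 (r(t, c) = -(c*t + t)/2 = -(t + c*t)/2 = -t/2 - c*t/2)
a(g, w) = 6*w (a(g, w) = ((3 + w) - 3)*6 = w*6 = 6*w)
(a(-2, 0) + (r(-3, 4) + 6)/(8 - 3))² = (6*0 + (-½*(-3)*(1 + 4) + 6)/(8 - 3))² = (0 + (-½*(-3)*5 + 6)/5)² = (0 + (15/2 + 6)*(⅕))² = (0 + (27/2)*(⅕))² = (0 + 27/10)² = (27/10)² = 729/100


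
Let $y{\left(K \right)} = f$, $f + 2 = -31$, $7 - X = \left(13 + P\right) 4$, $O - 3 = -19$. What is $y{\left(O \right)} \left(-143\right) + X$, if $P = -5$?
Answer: $4694$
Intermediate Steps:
$O = -16$ ($O = 3 - 19 = -16$)
$X = -25$ ($X = 7 - \left(13 - 5\right) 4 = 7 - 8 \cdot 4 = 7 - 32 = -25$)
$f = -33$ ($f = -2 - 31 = -33$)
$y{\left(K \right)} = -33$
$y{\left(O \right)} \left(-143\right) + X = \left(-33\right) \left(-143\right) - 25 = 4719 - 25 = 4694$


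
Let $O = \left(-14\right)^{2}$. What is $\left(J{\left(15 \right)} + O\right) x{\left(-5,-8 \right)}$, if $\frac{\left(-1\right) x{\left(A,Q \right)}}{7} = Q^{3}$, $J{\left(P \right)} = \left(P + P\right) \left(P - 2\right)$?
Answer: $2100224$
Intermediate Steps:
$O = 196$
$J{\left(P \right)} = 2 P \left(-2 + P\right)$
$x{\left(A,Q \right)} = - 7 Q^{3}$
$\left(J{\left(15 \right)} + O\right) x{\left(-5,-8 \right)} = \left(2 \cdot 15 \left(-2 + 15\right) + 196\right) \left(- 7 \left(-8\right)^{3}\right) = \left(2 \cdot 15 \cdot 13 + 196\right) \left(\left(-7\right) \left(-512\right)\right) = \left(390 + 196\right) 3584 = 586 \cdot 3584 = 2100224$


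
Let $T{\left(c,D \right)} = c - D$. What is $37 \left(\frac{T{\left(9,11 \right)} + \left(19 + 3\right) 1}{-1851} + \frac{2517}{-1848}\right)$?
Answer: $- \frac{57916433}{1140216} \approx -50.794$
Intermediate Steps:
$37 \left(\frac{T{\left(9,11 \right)} + \left(19 + 3\right) 1}{-1851} + \frac{2517}{-1848}\right) = 37 \left(\frac{\left(9 - 11\right) + \left(19 + 3\right) 1}{-1851} + \frac{2517}{-1848}\right) = 37 \left(\left(\left(9 - 11\right) + 22 \cdot 1\right) \left(- \frac{1}{1851}\right) + 2517 \left(- \frac{1}{1848}\right)\right) = 37 \left(\left(-2 + 22\right) \left(- \frac{1}{1851}\right) - \frac{839}{616}\right) = 37 \left(20 \left(- \frac{1}{1851}\right) - \frac{839}{616}\right) = 37 \left(- \frac{20}{1851} - \frac{839}{616}\right) = 37 \left(- \frac{1565309}{1140216}\right) = - \frac{57916433}{1140216}$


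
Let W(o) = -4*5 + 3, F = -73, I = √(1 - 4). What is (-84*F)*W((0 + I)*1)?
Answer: -104244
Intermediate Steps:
I = I*√3 (I = √(-3) = I*√3 ≈ 1.732*I)
W(o) = -17 (W(o) = -20 + 3 = -17)
(-84*F)*W((0 + I)*1) = -84*(-73)*(-17) = 6132*(-17) = -104244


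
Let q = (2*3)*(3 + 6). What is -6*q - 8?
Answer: -332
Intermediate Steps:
q = 54 (q = 6*9 = 54)
-6*q - 8 = -6*54 - 8 = -324 - 8 = -332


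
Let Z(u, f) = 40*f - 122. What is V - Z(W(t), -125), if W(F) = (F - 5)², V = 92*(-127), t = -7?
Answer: -6562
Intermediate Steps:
V = -11684
W(F) = (-5 + F)²
Z(u, f) = -122 + 40*f
V - Z(W(t), -125) = -11684 - (-122 + 40*(-125)) = -11684 - (-122 - 5000) = -11684 - 1*(-5122) = -11684 + 5122 = -6562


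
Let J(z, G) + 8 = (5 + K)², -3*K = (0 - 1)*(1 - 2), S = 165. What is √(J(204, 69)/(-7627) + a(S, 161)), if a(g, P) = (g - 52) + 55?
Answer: 10*√879538013/22881 ≈ 12.961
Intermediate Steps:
K = -⅓ (K = -(0 - 1)*(1 - 2)/3 = -(-1)*(-1)/3 = -⅓*1 = -⅓ ≈ -0.33333)
J(z, G) = 124/9 (J(z, G) = -8 + (5 - ⅓)² = -8 + (14/3)² = -8 + 196/9 = 124/9)
a(g, P) = 3 + g (a(g, P) = (-52 + g) + 55 = 3 + g)
√(J(204, 69)/(-7627) + a(S, 161)) = √((124/9)/(-7627) + (3 + 165)) = √((124/9)*(-1/7627) + 168) = √(-124/68643 + 168) = √(11531900/68643) = 10*√879538013/22881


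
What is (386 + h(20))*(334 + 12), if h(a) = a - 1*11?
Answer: 136670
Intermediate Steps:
h(a) = -11 + a (h(a) = a - 11 = -11 + a)
(386 + h(20))*(334 + 12) = (386 + (-11 + 20))*(334 + 12) = (386 + 9)*346 = 395*346 = 136670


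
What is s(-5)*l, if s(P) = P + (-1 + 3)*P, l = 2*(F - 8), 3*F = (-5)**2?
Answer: -10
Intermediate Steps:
F = 25/3 (F = (1/3)*(-5)**2 = (1/3)*25 = 25/3 ≈ 8.3333)
l = 2/3 (l = 2*(25/3 - 8) = 2*(1/3) = 2/3 ≈ 0.66667)
s(P) = 3*P (s(P) = P + 2*P = 3*P)
s(-5)*l = (3*(-5))*(2/3) = -15*2/3 = -10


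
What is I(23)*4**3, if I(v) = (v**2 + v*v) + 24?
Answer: 69248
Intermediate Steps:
I(v) = 24 + 2*v**2 (I(v) = (v**2 + v**2) + 24 = 2*v**2 + 24 = 24 + 2*v**2)
I(23)*4**3 = (24 + 2*23**2)*4**3 = (24 + 2*529)*64 = (24 + 1058)*64 = 1082*64 = 69248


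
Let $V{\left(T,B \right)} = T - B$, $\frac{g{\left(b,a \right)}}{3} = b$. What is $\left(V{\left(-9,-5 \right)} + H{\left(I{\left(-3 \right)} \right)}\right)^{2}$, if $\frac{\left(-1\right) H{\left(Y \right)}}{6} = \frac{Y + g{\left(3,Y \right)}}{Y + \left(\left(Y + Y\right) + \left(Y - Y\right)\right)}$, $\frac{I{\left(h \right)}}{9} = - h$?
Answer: $\frac{400}{9} \approx 44.444$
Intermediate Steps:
$g{\left(b,a \right)} = 3 b$
$I{\left(h \right)} = - 9 h$ ($I{\left(h \right)} = 9 \left(- h\right) = - 9 h$)
$H{\left(Y \right)} = - \frac{2 \left(9 + Y\right)}{Y}$ ($H{\left(Y \right)} = - 6 \frac{Y + 3 \cdot 3}{Y + \left(\left(Y + Y\right) + \left(Y - Y\right)\right)} = - 6 \frac{Y + 9}{Y + \left(2 Y + 0\right)} = - 6 \frac{9 + Y}{Y + 2 Y} = - 6 \frac{9 + Y}{3 Y} = - \frac{2 \left(9 + Y\right)}{Y}$)
$\left(V{\left(-9,-5 \right)} + H{\left(I{\left(-3 \right)} \right)}\right)^{2} = \left(\left(-9 - -5\right) - \left(2 + \frac{18}{\left(-9\right) \left(-3\right)}\right)\right)^{2} = \left(\left(-9 + 5\right) - \left(2 + \frac{18}{27}\right)\right)^{2} = \left(-4 - \frac{8}{3}\right)^{2} = \left(- \frac{20}{3}\right)^{2} = \frac{400}{9}$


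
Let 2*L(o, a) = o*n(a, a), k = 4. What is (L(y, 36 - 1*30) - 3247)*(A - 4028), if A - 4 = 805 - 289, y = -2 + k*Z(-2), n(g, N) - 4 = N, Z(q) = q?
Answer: 11565876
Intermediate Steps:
n(g, N) = 4 + N
y = -10 (y = -2 + 4*(-2) = -2 - 8 = -10)
A = 520 (A = 4 + (805 - 289) = 4 + 516 = 520)
L(o, a) = o*(4 + a)/2 (L(o, a) = (o*(4 + a))/2 = o*(4 + a)/2)
(L(y, 36 - 1*30) - 3247)*(A - 4028) = ((½)*(-10)*(4 + (36 - 1*30)) - 3247)*(520 - 4028) = ((½)*(-10)*(4 + (36 - 30)) - 3247)*(-3508) = ((½)*(-10)*(4 + 6) - 3247)*(-3508) = ((½)*(-10)*10 - 3247)*(-3508) = (-50 - 3247)*(-3508) = -3297*(-3508) = 11565876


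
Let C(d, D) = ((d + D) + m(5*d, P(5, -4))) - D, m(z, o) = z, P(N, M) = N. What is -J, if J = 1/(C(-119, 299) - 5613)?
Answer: 1/6327 ≈ 0.00015805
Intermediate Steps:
C(d, D) = 6*d (C(d, D) = ((d + D) + 5*d) - D = ((D + d) + 5*d) - D = (D + 6*d) - D = 6*d)
J = -1/6327 (J = 1/(6*(-119) - 5613) = 1/(-714 - 5613) = 1/(-6327) = -1/6327 ≈ -0.00015805)
-J = -1*(-1/6327) = 1/6327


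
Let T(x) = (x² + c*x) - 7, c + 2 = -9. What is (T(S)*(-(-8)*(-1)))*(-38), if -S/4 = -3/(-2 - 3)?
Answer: 191216/25 ≈ 7648.6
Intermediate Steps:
c = -11 (c = -2 - 9 = -11)
S = -12/5 (S = -(-12)/(-2 - 3) = -(-12)/(-5) = -(-12)*(-1)/5 = -4*⅗ = -12/5 ≈ -2.4000)
T(x) = -7 + x² - 11*x (T(x) = (x² - 11*x) - 7 = -7 + x² - 11*x)
(T(S)*(-(-8)*(-1)))*(-38) = ((-7 + (-12/5)² - 11*(-12/5))*(-(-8)*(-1)))*(-38) = ((-7 + 144/25 + 132/5)*(-1*8))*(-38) = ((629/25)*(-8))*(-38) = -5032/25*(-38) = 191216/25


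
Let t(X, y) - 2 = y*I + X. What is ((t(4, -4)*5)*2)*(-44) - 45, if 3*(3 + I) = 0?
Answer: -7965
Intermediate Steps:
I = -3 (I = -3 + (⅓)*0 = -3 + 0 = -3)
t(X, y) = 2 + X - 3*y (t(X, y) = 2 + (y*(-3) + X) = 2 + (-3*y + X) = 2 + (X - 3*y) = 2 + X - 3*y)
((t(4, -4)*5)*2)*(-44) - 45 = (((2 + 4 - 3*(-4))*5)*2)*(-44) - 45 = (((2 + 4 + 12)*5)*2)*(-44) - 45 = ((18*5)*2)*(-44) - 45 = (90*2)*(-44) - 45 = 180*(-44) - 45 = -7920 - 45 = -7965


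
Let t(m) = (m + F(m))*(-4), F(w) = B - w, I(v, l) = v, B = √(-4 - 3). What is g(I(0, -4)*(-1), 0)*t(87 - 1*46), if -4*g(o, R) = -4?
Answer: -4*I*√7 ≈ -10.583*I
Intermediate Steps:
B = I*√7 (B = √(-7) = I*√7 ≈ 2.6458*I)
g(o, R) = 1 (g(o, R) = -¼*(-4) = 1)
F(w) = -w + I*√7 (F(w) = I*√7 - w = -w + I*√7)
t(m) = -4*I*√7 (t(m) = (m + (-m + I*√7))*(-4) = (I*√7)*(-4) = -4*I*√7)
g(I(0, -4)*(-1), 0)*t(87 - 1*46) = 1*(-4*I*√7) = -4*I*√7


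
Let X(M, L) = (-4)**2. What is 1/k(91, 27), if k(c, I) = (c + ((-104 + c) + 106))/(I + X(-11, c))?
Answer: 43/184 ≈ 0.23370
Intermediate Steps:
X(M, L) = 16
k(c, I) = (2 + 2*c)/(16 + I) (k(c, I) = (c + ((-104 + c) + 106))/(I + 16) = (c + (2 + c))/(16 + I) = (2 + 2*c)/(16 + I))
1/k(91, 27) = 1/(2*(1 + 91)/(16 + 27)) = 1/(2*92/43) = 1/(2*(1/43)*92) = 1/(184/43) = 43/184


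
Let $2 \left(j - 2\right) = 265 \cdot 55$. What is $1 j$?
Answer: $\frac{14579}{2} \approx 7289.5$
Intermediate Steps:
$j = \frac{14579}{2}$ ($j = 2 + \frac{265 \cdot 55}{2} = 2 + \frac{1}{2} \cdot 14575 = 2 + \frac{14575}{2} = \frac{14579}{2} \approx 7289.5$)
$1 j = 1 \cdot \frac{14579}{2} = \frac{14579}{2}$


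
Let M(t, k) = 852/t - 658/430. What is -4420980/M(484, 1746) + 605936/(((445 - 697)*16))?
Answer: -14491599480103/754236 ≈ -1.9214e+7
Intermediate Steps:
M(t, k) = -329/215 + 852/t (M(t, k) = 852/t - 658*1/430 = 852/t - 329/215 = -329/215 + 852/t)
-4420980/M(484, 1746) + 605936/(((445 - 697)*16)) = -4420980/(-329/215 + 852/484) + 605936/(((445 - 697)*16)) = -4420980/(-329/215 + 852*(1/484)) + 605936/((-252*16)) = -4420980/(-329/215 + 213/121) + 605936/(-4032) = -4420980/5986/26015 + 605936*(-1/4032) = -4420980*26015/5986 - 37871/252 = -57505897350/2993 - 37871/252 = -14491599480103/754236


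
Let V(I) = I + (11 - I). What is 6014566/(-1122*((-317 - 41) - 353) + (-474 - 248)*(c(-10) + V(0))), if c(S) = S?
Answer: 3007283/398510 ≈ 7.5463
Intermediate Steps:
V(I) = 11
6014566/(-1122*((-317 - 41) - 353) + (-474 - 248)*(c(-10) + V(0))) = 6014566/(-1122*((-317 - 41) - 353) + (-474 - 248)*(-10 + 11)) = 6014566/(-1122*(-358 - 353) - 722*1) = 6014566/(-1122*(-711) - 722) = 6014566/(797742 - 722) = 6014566/797020 = 6014566*(1/797020) = 3007283/398510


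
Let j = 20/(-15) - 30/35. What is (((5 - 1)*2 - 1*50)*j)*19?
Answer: 1748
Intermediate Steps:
j = -46/21 (j = 20*(-1/15) - 30*1/35 = -4/3 - 6/7 = -46/21 ≈ -2.1905)
(((5 - 1)*2 - 1*50)*j)*19 = (((5 - 1)*2 - 1*50)*(-46/21))*19 = ((4*2 - 50)*(-46/21))*19 = ((8 - 50)*(-46/21))*19 = -42*(-46/21)*19 = 92*19 = 1748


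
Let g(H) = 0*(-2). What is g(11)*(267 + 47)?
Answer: 0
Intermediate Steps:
g(H) = 0
g(11)*(267 + 47) = 0*(267 + 47) = 0*314 = 0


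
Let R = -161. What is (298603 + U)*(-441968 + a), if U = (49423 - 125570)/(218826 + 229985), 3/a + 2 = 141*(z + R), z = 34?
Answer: -1060765961059461664690/8037756199 ≈ -1.3197e+11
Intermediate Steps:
a = -3/17909 (a = 3/(-2 + 141*(34 - 161)) = 3/(-2 + 141*(-127)) = 3/(-2 - 17907) = 3/(-17909) = 3*(-1/17909) = -3/17909 ≈ -0.00016751)
U = -76147/448811 ≈ -0.16966
(298603 + U)*(-441968 + a) = (298603 - 76147/448811)*(-441968 - 3/17909) = (134016234886/448811)*(-7915204915/17909) = -1060765961059461664690/8037756199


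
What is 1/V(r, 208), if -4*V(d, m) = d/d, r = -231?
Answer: -4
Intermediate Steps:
V(d, m) = -¼ (V(d, m) = -d/(4*d) = -¼*1 = -¼)
1/V(r, 208) = 1/(-¼) = -4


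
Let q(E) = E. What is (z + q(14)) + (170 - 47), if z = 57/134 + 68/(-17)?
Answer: 17879/134 ≈ 133.43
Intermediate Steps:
z = -479/134 (z = 57*(1/134) + 68*(-1/17) = 57/134 - 4 = -479/134 ≈ -3.5746)
(z + q(14)) + (170 - 47) = (-479/134 + 14) + (170 - 47) = 1397/134 + 123 = 17879/134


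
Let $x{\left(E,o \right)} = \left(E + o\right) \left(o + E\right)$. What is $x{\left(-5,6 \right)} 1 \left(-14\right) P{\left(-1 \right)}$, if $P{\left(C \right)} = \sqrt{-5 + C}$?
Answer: $- 14 i \sqrt{6} \approx - 34.293 i$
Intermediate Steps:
$x{\left(E,o \right)} = \left(E + o\right)^{2}$ ($x{\left(E,o \right)} = \left(E + o\right) \left(E + o\right) = \left(E + o\right)^{2}$)
$x{\left(-5,6 \right)} 1 \left(-14\right) P{\left(-1 \right)} = \left(-5 + 6\right)^{2} \cdot 1 \left(-14\right) \sqrt{-5 - 1} = 1^{2} \left(-14\right) \sqrt{-6} = 1 \left(-14\right) i \sqrt{6} = - 14 i \sqrt{6}$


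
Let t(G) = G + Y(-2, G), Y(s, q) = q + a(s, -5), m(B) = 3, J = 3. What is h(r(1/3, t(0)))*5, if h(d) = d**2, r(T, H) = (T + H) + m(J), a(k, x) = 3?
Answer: 1805/9 ≈ 200.56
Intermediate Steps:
Y(s, q) = 3 + q (Y(s, q) = q + 3 = 3 + q)
t(G) = 3 + 2*G (t(G) = G + (3 + G) = 3 + 2*G)
r(T, H) = 3 + H + T (r(T, H) = (T + H) + 3 = (H + T) + 3 = 3 + H + T)
h(r(1/3, t(0)))*5 = (3 + (3 + 2*0) + 1/3)**2*5 = (3 + (3 + 0) + 1/3)**2*5 = (3 + 3 + 1/3)**2*5 = (19/3)**2*5 = (361/9)*5 = 1805/9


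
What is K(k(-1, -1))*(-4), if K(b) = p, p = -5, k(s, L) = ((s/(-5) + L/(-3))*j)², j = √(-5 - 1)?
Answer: 20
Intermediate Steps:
j = I*√6 (j = √(-6) = I*√6 ≈ 2.4495*I)
k(s, L) = -6*(-L/3 - s/5)² (k(s, L) = ((s/(-5) + L/(-3))*(I*√6))² = ((s*(-⅕) + L*(-⅓))*(I*√6))² = ((-s/5 - L/3)*(I*√6))² = ((-L/3 - s/5)*(I*√6))² = (I*√6*(-L/3 - s/5))² = -6*(-L/3 - s/5)²)
K(b) = -5
K(k(-1, -1))*(-4) = -5*(-4) = 20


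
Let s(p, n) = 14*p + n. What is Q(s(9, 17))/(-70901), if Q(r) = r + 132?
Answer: -275/70901 ≈ -0.0038786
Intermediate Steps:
s(p, n) = n + 14*p
Q(r) = 132 + r
Q(s(9, 17))/(-70901) = (132 + (17 + 14*9))/(-70901) = (132 + (17 + 126))*(-1/70901) = (132 + 143)*(-1/70901) = 275*(-1/70901) = -275/70901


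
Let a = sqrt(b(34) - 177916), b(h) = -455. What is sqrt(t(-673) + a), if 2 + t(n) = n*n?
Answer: sqrt(452927 + 3*I*sqrt(19819)) ≈ 673.0 + 0.314*I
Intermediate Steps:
t(n) = -2 + n**2 (t(n) = -2 + n*n = -2 + n**2)
a = 3*I*sqrt(19819) (a = sqrt(-455 - 177916) = sqrt(-178371) = 3*I*sqrt(19819) ≈ 422.34*I)
sqrt(t(-673) + a) = sqrt((-2 + (-673)**2) + 3*I*sqrt(19819)) = sqrt((-2 + 452929) + 3*I*sqrt(19819)) = sqrt(452927 + 3*I*sqrt(19819))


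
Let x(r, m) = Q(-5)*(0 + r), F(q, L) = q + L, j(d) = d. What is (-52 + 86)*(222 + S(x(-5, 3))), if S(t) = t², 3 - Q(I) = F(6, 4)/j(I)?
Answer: 28798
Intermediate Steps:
F(q, L) = L + q
Q(I) = 3 - 10/I (Q(I) = 3 - (4 + 6)/I = 3 - 10/I)
x(r, m) = 5*r (x(r, m) = (3 - 10/(-5))*(0 + r) = (3 - 10*(-⅕))*r = (3 + 2)*r = 5*r)
(-52 + 86)*(222 + S(x(-5, 3))) = (-52 + 86)*(222 + (5*(-5))²) = 34*(222 + (-25)²) = 34*(222 + 625) = 34*847 = 28798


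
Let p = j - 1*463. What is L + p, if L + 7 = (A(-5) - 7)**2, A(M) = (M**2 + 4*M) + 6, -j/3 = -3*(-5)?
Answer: -499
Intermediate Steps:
j = -45 (j = -(-9)*(-5) = -3*15 = -45)
A(M) = 6 + M**2 + 4*M
p = -508 (p = -45 - 1*463 = -45 - 463 = -508)
L = 9 (L = -7 + ((6 + (-5)**2 + 4*(-5)) - 7)**2 = -7 + ((6 + 25 - 20) - 7)**2 = -7 + (11 - 7)**2 = -7 + 4**2 = -7 + 16 = 9)
L + p = 9 - 508 = -499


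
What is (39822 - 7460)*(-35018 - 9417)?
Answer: -1438005470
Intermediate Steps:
(39822 - 7460)*(-35018 - 9417) = 32362*(-44435) = -1438005470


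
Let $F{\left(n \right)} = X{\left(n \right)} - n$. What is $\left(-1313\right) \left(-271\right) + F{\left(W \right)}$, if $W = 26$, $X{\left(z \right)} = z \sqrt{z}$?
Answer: $355797 + 26 \sqrt{26} \approx 3.5593 \cdot 10^{5}$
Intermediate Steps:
$X{\left(z \right)} = z^{\frac{3}{2}}$
$F{\left(n \right)} = n^{\frac{3}{2}} - n$
$\left(-1313\right) \left(-271\right) + F{\left(W \right)} = \left(-1313\right) \left(-271\right) + \left(26^{\frac{3}{2}} - 26\right) = 355823 - \left(26 - 26 \sqrt{26}\right) = 355797 + 26 \sqrt{26}$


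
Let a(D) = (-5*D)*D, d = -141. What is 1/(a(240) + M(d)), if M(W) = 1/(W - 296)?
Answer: -437/125856001 ≈ -3.4722e-6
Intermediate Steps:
a(D) = -5*D²
M(W) = 1/(-296 + W)
1/(a(240) + M(d)) = 1/(-5*240² + 1/(-296 - 141)) = 1/(-5*57600 + 1/(-437)) = 1/(-288000 - 1/437) = 1/(-125856001/437) = -437/125856001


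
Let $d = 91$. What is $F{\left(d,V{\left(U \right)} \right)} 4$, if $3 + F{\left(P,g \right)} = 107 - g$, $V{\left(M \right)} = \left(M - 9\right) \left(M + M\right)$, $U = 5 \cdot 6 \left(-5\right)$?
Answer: $-190384$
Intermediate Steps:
$U = -150$ ($U = 30 \left(-5\right) = -150$)
$V{\left(M \right)} = 2 M \left(-9 + M\right)$ ($V{\left(M \right)} = \left(-9 + M\right) 2 M = 2 M \left(-9 + M\right)$)
$F{\left(P,g \right)} = 104 - g$ ($F{\left(P,g \right)} = -3 - \left(-107 + g\right) = 104 - g$)
$F{\left(d,V{\left(U \right)} \right)} 4 = \left(104 - 2 \left(-150\right) \left(-9 - 150\right)\right) 4 = \left(104 - 2 \left(-150\right) \left(-159\right)\right) 4 = \left(104 - 47700\right) 4 = \left(-47596\right) 4 = -190384$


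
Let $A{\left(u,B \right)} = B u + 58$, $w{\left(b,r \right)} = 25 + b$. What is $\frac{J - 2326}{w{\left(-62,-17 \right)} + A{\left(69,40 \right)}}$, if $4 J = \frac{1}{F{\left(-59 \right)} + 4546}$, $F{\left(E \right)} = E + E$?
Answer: $- \frac{41198111}{49257072} \approx -0.83639$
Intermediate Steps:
$F{\left(E \right)} = 2 E$
$A{\left(u,B \right)} = 58 + B u$
$J = \frac{1}{17712}$ ($J = \frac{1}{4 \left(2 \left(-59\right) + 4546\right)} = \frac{1}{4 \left(-118 + 4546\right)} = \frac{1}{4 \cdot 4428} = \frac{1}{4} \cdot \frac{1}{4428} = \frac{1}{17712} \approx 5.6459 \cdot 10^{-5}$)
$\frac{J - 2326}{w{\left(-62,-17 \right)} + A{\left(69,40 \right)}} = \frac{\frac{1}{17712} - 2326}{\left(25 - 62\right) + \left(58 + 40 \cdot 69\right)} = - \frac{41198111}{17712 \left(-37 + \left(58 + 2760\right)\right)} = - \frac{41198111}{17712 \left(-37 + 2818\right)} = - \frac{41198111}{17712 \cdot 2781} = \left(- \frac{41198111}{17712}\right) \frac{1}{2781} = - \frac{41198111}{49257072}$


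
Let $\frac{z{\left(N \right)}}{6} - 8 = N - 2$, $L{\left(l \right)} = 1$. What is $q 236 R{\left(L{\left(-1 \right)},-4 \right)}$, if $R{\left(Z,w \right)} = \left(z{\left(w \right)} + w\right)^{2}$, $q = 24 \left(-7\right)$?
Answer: $-2537472$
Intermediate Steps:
$q = -168$
$z{\left(N \right)} = 36 + 6 N$ ($z{\left(N \right)} = 48 + 6 \left(N - 2\right) = 48 + 6 \left(-2 + N\right) = 48 + \left(-12 + 6 N\right) = 36 + 6 N$)
$R{\left(Z,w \right)} = \left(36 + 7 w\right)^{2}$ ($R{\left(Z,w \right)} = \left(\left(36 + 6 w\right) + w\right)^{2} = \left(36 + 7 w\right)^{2}$)
$q 236 R{\left(L{\left(-1 \right)},-4 \right)} = - 168 \cdot 236 \left(36 + 7 \left(-4\right)\right)^{2} = - 168 \cdot 236 \left(36 - 28\right)^{2} = - 168 \cdot 236 \cdot 8^{2} = - 168 \cdot 236 \cdot 64 = \left(-168\right) 15104 = -2537472$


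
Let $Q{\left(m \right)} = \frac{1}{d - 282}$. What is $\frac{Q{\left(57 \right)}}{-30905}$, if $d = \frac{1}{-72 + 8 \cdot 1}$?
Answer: $\frac{64}{557804345} \approx 1.1474 \cdot 10^{-7}$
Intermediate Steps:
$d = - \frac{1}{64}$ ($d = \frac{1}{-72 + 8} = \frac{1}{-64} = - \frac{1}{64} \approx -0.015625$)
$Q{\left(m \right)} = - \frac{64}{18049}$ ($Q{\left(m \right)} = \frac{1}{- \frac{1}{64} - 282} = \frac{1}{- \frac{18049}{64}} = - \frac{64}{18049}$)
$\frac{Q{\left(57 \right)}}{-30905} = - \frac{64}{18049 \left(-30905\right)} = \left(- \frac{64}{18049}\right) \left(- \frac{1}{30905}\right) = \frac{64}{557804345}$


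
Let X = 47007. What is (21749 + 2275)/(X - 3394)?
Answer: 24024/43613 ≈ 0.55085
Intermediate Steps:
(21749 + 2275)/(X - 3394) = (21749 + 2275)/(47007 - 3394) = 24024/43613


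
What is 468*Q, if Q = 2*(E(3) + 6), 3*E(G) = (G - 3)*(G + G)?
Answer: 5616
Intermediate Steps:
E(G) = 2*G*(-3 + G)/3 (E(G) = ((G - 3)*(G + G))/3 = ((-3 + G)*(2*G))/3 = (2*G*(-3 + G))/3 = 2*G*(-3 + G)/3)
Q = 12 (Q = 2*((⅔)*3*(-3 + 3) + 6) = 2*((⅔)*3*0 + 6) = 2*(0 + 6) = 2*6 = 12)
468*Q = 468*12 = 5616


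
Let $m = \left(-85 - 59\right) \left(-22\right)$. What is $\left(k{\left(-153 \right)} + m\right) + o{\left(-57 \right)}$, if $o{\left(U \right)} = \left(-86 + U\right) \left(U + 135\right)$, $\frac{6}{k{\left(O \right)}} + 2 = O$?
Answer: $- \frac{1237836}{155} \approx -7986.0$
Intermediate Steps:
$m = 3168$ ($m = \left(-144\right) \left(-22\right) = 3168$)
$k{\left(O \right)} = \frac{6}{-2 + O}$
$o{\left(U \right)} = \left(-86 + U\right) \left(135 + U\right)$
$\left(k{\left(-153 \right)} + m\right) + o{\left(-57 \right)} = \left(\frac{6}{-2 - 153} + 3168\right) + \left(-11610 + \left(-57\right)^{2} + 49 \left(-57\right)\right) = \left(\frac{6}{-155} + 3168\right) - 11154 = \left(6 \left(- \frac{1}{155}\right) + 3168\right) - 11154 = \left(- \frac{6}{155} + 3168\right) - 11154 = \frac{491034}{155} - 11154 = - \frac{1237836}{155}$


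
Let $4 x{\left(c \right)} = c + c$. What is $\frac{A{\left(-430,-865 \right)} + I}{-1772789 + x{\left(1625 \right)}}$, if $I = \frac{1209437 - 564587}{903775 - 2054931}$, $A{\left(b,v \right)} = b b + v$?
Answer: $- \frac{1795358895}{17286621863} \approx -0.10386$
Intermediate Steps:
$A{\left(b,v \right)} = v + b^{2}$ ($A{\left(b,v \right)} = b^{2} + v = v + b^{2}$)
$x{\left(c \right)} = \frac{c}{2}$ ($x{\left(c \right)} = \frac{c + c}{4} = \frac{2 c}{4} = \frac{c}{2}$)
$I = - \frac{322425}{575578}$ ($I = \frac{644850}{-1151156} = 644850 \left(- \frac{1}{1151156}\right) = - \frac{322425}{575578} \approx -0.56018$)
$\frac{A{\left(-430,-865 \right)} + I}{-1772789 + x{\left(1625 \right)}} = \frac{\left(-865 + \left(-430\right)^{2}\right) - \frac{322425}{575578}}{-1772789 + \frac{1}{2} \cdot 1625} = \frac{\left(-865 + 184900\right) - \frac{322425}{575578}}{-1772789 + \frac{1625}{2}} = \frac{184035 - \frac{322425}{575578}}{- \frac{3543953}{2}} = \frac{105926174805}{575578} \left(- \frac{2}{3543953}\right) = - \frac{1795358895}{17286621863}$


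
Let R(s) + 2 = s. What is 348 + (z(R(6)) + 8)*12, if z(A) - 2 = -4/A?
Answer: 456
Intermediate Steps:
R(s) = -2 + s
z(A) = 2 - 4/A
348 + (z(R(6)) + 8)*12 = 348 + ((2 - 4/(-2 + 6)) + 8)*12 = 348 + ((2 - 4/4) + 8)*12 = 348 + ((2 - 4*1/4) + 8)*12 = 348 + ((2 - 1) + 8)*12 = 348 + (1 + 8)*12 = 348 + 9*12 = 348 + 108 = 456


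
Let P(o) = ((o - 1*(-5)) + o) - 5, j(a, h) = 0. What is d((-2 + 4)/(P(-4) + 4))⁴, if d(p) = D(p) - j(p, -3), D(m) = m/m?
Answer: 1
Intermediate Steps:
P(o) = 2*o (P(o) = ((o + 5) + o) - 5 = ((5 + o) + o) - 5 = (5 + 2*o) - 5 = 2*o)
D(m) = 1
d(p) = 1 (d(p) = 1 - 1*0 = 1 + 0 = 1)
d((-2 + 4)/(P(-4) + 4))⁴ = 1⁴ = 1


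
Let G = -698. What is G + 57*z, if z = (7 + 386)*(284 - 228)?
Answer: 1253758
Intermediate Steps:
z = 22008 (z = 393*56 = 22008)
G + 57*z = -698 + 57*22008 = -698 + 1254456 = 1253758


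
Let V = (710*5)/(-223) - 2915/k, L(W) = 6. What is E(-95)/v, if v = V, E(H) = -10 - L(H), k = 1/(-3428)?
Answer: -1784/1114175355 ≈ -1.6012e-6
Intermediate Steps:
k = -1/3428 ≈ -0.00029172
V = 2228350710/223 (V = (710*5)/(-223) - 2915/(-1/3428) = 3550*(-1/223) - 2915*(-3428) = -3550/223 + 9992620 = 2228350710/223 ≈ 9.9926e+6)
E(H) = -16 (E(H) = -10 - 1*6 = -10 - 6 = -16)
v = 2228350710/223 ≈ 9.9926e+6
E(-95)/v = -16/2228350710/223 = -16*223/2228350710 = -1784/1114175355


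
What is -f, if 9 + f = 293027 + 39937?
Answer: -332955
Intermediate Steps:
f = 332955 (f = -9 + (293027 + 39937) = -9 + 332964 = 332955)
-f = -1*332955 = -332955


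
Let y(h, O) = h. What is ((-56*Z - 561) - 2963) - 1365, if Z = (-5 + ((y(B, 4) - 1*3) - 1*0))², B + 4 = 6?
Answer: -6905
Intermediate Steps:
B = 2 (B = -4 + 6 = 2)
Z = 36 (Z = (-5 + ((2 - 1*3) - 1*0))² = (-5 + ((2 - 3) + 0))² = (-5 + (-1 + 0))² = (-5 - 1)² = (-6)² = 36)
((-56*Z - 561) - 2963) - 1365 = ((-56*36 - 561) - 2963) - 1365 = ((-2016 - 561) - 2963) - 1365 = (-2577 - 2963) - 1365 = -5540 - 1365 = -6905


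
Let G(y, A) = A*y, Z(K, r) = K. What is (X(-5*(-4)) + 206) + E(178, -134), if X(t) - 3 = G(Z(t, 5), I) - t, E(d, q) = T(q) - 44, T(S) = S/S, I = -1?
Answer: 126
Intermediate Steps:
T(S) = 1
E(d, q) = -43 (E(d, q) = 1 - 44 = -43)
X(t) = 3 - 2*t (X(t) = 3 + (-t - t) = 3 - 2*t)
(X(-5*(-4)) + 206) + E(178, -134) = ((3 - (-10)*(-4)) + 206) - 43 = ((3 - 2*20) + 206) - 43 = ((3 - 40) + 206) - 43 = (-37 + 206) - 43 = 169 - 43 = 126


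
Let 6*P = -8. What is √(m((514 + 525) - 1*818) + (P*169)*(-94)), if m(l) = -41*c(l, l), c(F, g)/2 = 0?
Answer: 26*√282/3 ≈ 145.54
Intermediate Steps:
P = -4/3 (P = (⅙)*(-8) = -4/3 ≈ -1.3333)
c(F, g) = 0 (c(F, g) = 2*0 = 0)
m(l) = 0 (m(l) = -41*0 = 0)
√(m((514 + 525) - 1*818) + (P*169)*(-94)) = √(0 - 4/3*169*(-94)) = √(0 - 676/3*(-94)) = √(0 + 63544/3) = √(63544/3) = 26*√282/3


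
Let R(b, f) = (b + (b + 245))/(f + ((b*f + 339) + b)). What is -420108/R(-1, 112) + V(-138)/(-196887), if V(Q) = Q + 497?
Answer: -3106362863365/5315949 ≈ -5.8435e+5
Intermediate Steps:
V(Q) = 497 + Q
R(b, f) = (245 + 2*b)/(339 + b + f + b*f) (R(b, f) = (b + (245 + b))/(f + ((339 + b*f) + b)) = (245 + 2*b)/(f + (339 + b + b*f)) = (245 + 2*b)/(339 + b + f + b*f))
-420108/R(-1, 112) + V(-138)/(-196887) = -420108*(339 - 1 + 112 - 1*112)/(245 + 2*(-1)) + (497 - 138)/(-196887) = -420108*(339 - 1 + 112 - 112)/(245 - 2) + 359*(-1/196887) = -420108/(243/338) - 359/196887 = -420108/((1/338)*243) - 359/196887 = -420108/243/338 - 359/196887 = -420108*338/243 - 359/196887 = -47332168/81 - 359/196887 = -3106362863365/5315949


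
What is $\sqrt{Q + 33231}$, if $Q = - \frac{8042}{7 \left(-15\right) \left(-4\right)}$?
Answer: $\frac{\sqrt{1464642690}}{210} \approx 182.24$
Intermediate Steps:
$Q = - \frac{4021}{210}$ ($Q = - \frac{8042}{\left(-105\right) \left(-4\right)} = - \frac{8042}{420} = \left(-8042\right) \frac{1}{420} = - \frac{4021}{210} \approx -19.148$)
$\sqrt{Q + 33231} = \sqrt{- \frac{4021}{210} + 33231} = \sqrt{\frac{6974489}{210}} = \frac{\sqrt{1464642690}}{210}$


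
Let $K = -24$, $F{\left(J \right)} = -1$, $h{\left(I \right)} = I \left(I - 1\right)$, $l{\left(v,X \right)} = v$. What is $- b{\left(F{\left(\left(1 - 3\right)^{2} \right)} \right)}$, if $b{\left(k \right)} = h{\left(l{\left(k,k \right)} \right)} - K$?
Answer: $-26$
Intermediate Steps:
$h{\left(I \right)} = I \left(-1 + I\right)$
$b{\left(k \right)} = 24 + k \left(-1 + k\right)$ ($b{\left(k \right)} = k \left(-1 + k\right) - -24 = k \left(-1 + k\right) + 24 = 24 + k \left(-1 + k\right)$)
$- b{\left(F{\left(\left(1 - 3\right)^{2} \right)} \right)} = - (24 - \left(-1 - 1\right)) = - (24 - -2) = - (24 + 2) = \left(-1\right) 26 = -26$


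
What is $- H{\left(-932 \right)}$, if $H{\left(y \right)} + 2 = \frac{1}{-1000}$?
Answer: $\frac{2001}{1000} \approx 2.001$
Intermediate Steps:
$H{\left(y \right)} = - \frac{2001}{1000}$ ($H{\left(y \right)} = -2 + \frac{1}{-1000} = -2 - \frac{1}{1000} = - \frac{2001}{1000}$)
$- H{\left(-932 \right)} = \left(-1\right) \left(- \frac{2001}{1000}\right) = \frac{2001}{1000}$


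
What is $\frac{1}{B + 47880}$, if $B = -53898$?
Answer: $- \frac{1}{6018} \approx -0.00016617$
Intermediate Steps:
$\frac{1}{B + 47880} = \frac{1}{-53898 + 47880} = \frac{1}{-6018} = - \frac{1}{6018}$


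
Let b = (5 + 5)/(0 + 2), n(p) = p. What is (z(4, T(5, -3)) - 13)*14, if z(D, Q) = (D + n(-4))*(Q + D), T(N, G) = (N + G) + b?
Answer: -182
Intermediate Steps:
b = 5 (b = 10/2 = 10*(1/2) = 5)
T(N, G) = 5 + G + N (T(N, G) = (N + G) + 5 = (G + N) + 5 = 5 + G + N)
z(D, Q) = (-4 + D)*(D + Q) (z(D, Q) = (D - 4)*(Q + D) = (-4 + D)*(D + Q))
(z(4, T(5, -3)) - 13)*14 = ((4**2 - 4*4 - 4*(5 - 3 + 5) + 4*(5 - 3 + 5)) - 13)*14 = ((16 - 16 - 4*7 + 4*7) - 13)*14 = ((16 - 16 - 28 + 28) - 13)*14 = (0 - 13)*14 = -13*14 = -182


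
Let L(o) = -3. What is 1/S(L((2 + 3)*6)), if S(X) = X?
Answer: -1/3 ≈ -0.33333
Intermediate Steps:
1/S(L((2 + 3)*6)) = 1/(-3) = -1/3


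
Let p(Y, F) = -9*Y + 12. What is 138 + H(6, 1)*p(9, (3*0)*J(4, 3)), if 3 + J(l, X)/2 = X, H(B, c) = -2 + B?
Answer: -138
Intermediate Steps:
J(l, X) = -6 + 2*X
p(Y, F) = 12 - 9*Y
138 + H(6, 1)*p(9, (3*0)*J(4, 3)) = 138 + (-2 + 6)*(12 - 9*9) = 138 + 4*(12 - 81) = 138 + 4*(-69) = 138 - 276 = -138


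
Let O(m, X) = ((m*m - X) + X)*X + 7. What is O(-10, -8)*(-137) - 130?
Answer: 108511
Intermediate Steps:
O(m, X) = 7 + X*m**2 (O(m, X) = ((m**2 - X) + X)*X + 7 = m**2*X + 7 = X*m**2 + 7 = 7 + X*m**2)
O(-10, -8)*(-137) - 130 = (7 - 8*(-10)**2)*(-137) - 130 = (7 - 8*100)*(-137) - 130 = (7 - 800)*(-137) - 130 = -793*(-137) - 130 = 108641 - 130 = 108511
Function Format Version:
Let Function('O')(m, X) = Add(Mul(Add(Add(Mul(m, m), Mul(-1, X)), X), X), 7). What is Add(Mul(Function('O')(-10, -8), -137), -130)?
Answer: 108511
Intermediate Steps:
Function('O')(m, X) = Add(7, Mul(X, Pow(m, 2))) (Function('O')(m, X) = Add(Mul(Add(Add(Pow(m, 2), Mul(-1, X)), X), X), 7) = Add(Mul(Pow(m, 2), X), 7) = Add(Mul(X, Pow(m, 2)), 7) = Add(7, Mul(X, Pow(m, 2))))
Add(Mul(Function('O')(-10, -8), -137), -130) = Add(Mul(Add(7, Mul(-8, Pow(-10, 2))), -137), -130) = Add(Mul(Add(7, Mul(-8, 100)), -137), -130) = Add(Mul(Add(7, -800), -137), -130) = Add(Mul(-793, -137), -130) = Add(108641, -130) = 108511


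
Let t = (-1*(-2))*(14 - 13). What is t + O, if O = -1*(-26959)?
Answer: 26961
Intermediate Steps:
O = 26959
t = 2 (t = 2*1 = 2)
t + O = 2 + 26959 = 26961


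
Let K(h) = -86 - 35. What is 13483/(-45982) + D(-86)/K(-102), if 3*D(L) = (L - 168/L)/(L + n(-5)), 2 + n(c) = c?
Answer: -19738600619/66749172534 ≈ -0.29571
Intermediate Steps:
K(h) = -121
n(c) = -2 + c
D(L) = (L - 168/L)/(3*(-7 + L)) (D(L) = ((L - 168/L)/(L + (-2 - 5)))/3 = ((L - 168/L)/(L - 7))/3 = ((L - 168/L)/(-7 + L))/3 = (L - 168/L)/(3*(-7 + L)))
13483/(-45982) + D(-86)/K(-102) = 13483/(-45982) + ((1/3)*(-168 + (-86)**2)/(-86*(-7 - 86)))/(-121) = 13483*(-1/45982) + ((1/3)*(-1/86)*(-168 + 7396)/(-93))*(-1/121) = -13483/45982 + ((1/3)*(-1/86)*(-1/93)*7228)*(-1/121) = -13483/45982 + (3614/11997)*(-1/121) = -13483/45982 - 3614/1451637 = -19738600619/66749172534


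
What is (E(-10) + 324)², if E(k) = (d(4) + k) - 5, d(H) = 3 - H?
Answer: 94864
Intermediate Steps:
E(k) = -6 + k (E(k) = ((3 - 1*4) + k) - 5 = ((3 - 4) + k) - 5 = (-1 + k) - 5 = -6 + k)
(E(-10) + 324)² = ((-6 - 10) + 324)² = (-16 + 324)² = 308² = 94864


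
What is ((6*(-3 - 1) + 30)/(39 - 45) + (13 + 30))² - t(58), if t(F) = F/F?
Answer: 1763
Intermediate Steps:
t(F) = 1
((6*(-3 - 1) + 30)/(39 - 45) + (13 + 30))² - t(58) = ((6*(-3 - 1) + 30)/(39 - 45) + (13 + 30))² - 1*1 = ((6*(-4) + 30)/(-6) + 43)² - 1 = ((-24 + 30)*(-⅙) + 43)² - 1 = (6*(-⅙) + 43)² - 1 = (-1 + 43)² - 1 = 42² - 1 = 1764 - 1 = 1763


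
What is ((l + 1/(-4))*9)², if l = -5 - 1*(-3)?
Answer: 6561/16 ≈ 410.06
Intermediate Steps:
l = -2 (l = -5 + 3 = -2)
((l + 1/(-4))*9)² = ((-2 + 1/(-4))*9)² = ((-2 + 1*(-¼))*9)² = ((-2 - ¼)*9)² = (-9/4*9)² = (-81/4)² = 6561/16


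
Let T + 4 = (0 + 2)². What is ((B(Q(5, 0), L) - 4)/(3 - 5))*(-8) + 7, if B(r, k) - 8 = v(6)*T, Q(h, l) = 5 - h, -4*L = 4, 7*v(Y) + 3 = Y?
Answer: 23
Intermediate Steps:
v(Y) = -3/7 + Y/7
L = -1 (L = -¼*4 = -1)
T = 0 (T = -4 + (0 + 2)² = -4 + 2² = -4 + 4 = 0)
B(r, k) = 8 (B(r, k) = 8 + (-3/7 + (⅐)*6)*0 = 8 + (-3/7 + 6/7)*0 = 8 + (3/7)*0 = 8 + 0 = 8)
((B(Q(5, 0), L) - 4)/(3 - 5))*(-8) + 7 = ((8 - 4)/(3 - 5))*(-8) + 7 = (4/(-2))*(-8) + 7 = (4*(-½))*(-8) + 7 = -2*(-8) + 7 = 16 + 7 = 23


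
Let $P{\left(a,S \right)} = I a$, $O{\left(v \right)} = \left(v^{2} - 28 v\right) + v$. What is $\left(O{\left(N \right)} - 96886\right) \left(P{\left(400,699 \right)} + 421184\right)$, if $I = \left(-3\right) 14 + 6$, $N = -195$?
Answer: $-21801995264$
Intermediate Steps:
$I = -36$ ($I = -42 + 6 = -36$)
$O{\left(v \right)} = v^{2} - 27 v$
$P{\left(a,S \right)} = - 36 a$
$\left(O{\left(N \right)} - 96886\right) \left(P{\left(400,699 \right)} + 421184\right) = \left(- 195 \left(-27 - 195\right) - 96886\right) \left(\left(-36\right) 400 + 421184\right) = \left(\left(-195\right) \left(-222\right) - 96886\right) \left(-14400 + 421184\right) = \left(43290 - 96886\right) 406784 = \left(-53596\right) 406784 = -21801995264$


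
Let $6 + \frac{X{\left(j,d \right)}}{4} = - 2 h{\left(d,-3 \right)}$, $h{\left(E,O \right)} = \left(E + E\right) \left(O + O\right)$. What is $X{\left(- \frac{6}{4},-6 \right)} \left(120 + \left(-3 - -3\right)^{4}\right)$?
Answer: $-72000$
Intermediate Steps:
$h{\left(E,O \right)} = 4 E O$ ($h{\left(E,O \right)} = 2 E 2 O = 4 E O$)
$X{\left(j,d \right)} = -24 + 96 d$ ($X{\left(j,d \right)} = -24 + 4 \left(- 2 \cdot 4 d \left(-3\right)\right) = -24 + 4 \left(- 2 \left(- 12 d\right)\right) = -24 + 4 \cdot 24 d = -24 + 96 d$)
$X{\left(- \frac{6}{4},-6 \right)} \left(120 + \left(-3 - -3\right)^{4}\right) = \left(-24 + 96 \left(-6\right)\right) \left(120 + \left(-3 - -3\right)^{4}\right) = \left(-24 - 576\right) \left(120 + \left(-3 + 3\right)^{4}\right) = - 600 \left(120 + 0^{4}\right) = - 600 \left(120 + 0\right) = \left(-600\right) 120 = -72000$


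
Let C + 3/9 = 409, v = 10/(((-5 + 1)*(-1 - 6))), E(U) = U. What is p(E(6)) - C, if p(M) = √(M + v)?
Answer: -1226/3 + √1246/14 ≈ -406.15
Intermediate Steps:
v = 5/14 (v = 10/((-4*(-7))) = 10/28 = 10*(1/28) = 5/14 ≈ 0.35714)
p(M) = √(5/14 + M) (p(M) = √(M + 5/14) = √(5/14 + M))
C = 1226/3 (C = -⅓ + 409 = 1226/3 ≈ 408.67)
p(E(6)) - C = √(70 + 196*6)/14 - 1*1226/3 = √(70 + 1176)/14 - 1226/3 = √1246/14 - 1226/3 = -1226/3 + √1246/14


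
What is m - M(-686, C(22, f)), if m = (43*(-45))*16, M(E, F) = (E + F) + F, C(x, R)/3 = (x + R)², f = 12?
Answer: -37210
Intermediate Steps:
C(x, R) = 3*(R + x)² (C(x, R) = 3*(x + R)² = 3*(R + x)²)
M(E, F) = E + 2*F
m = -30960 (m = -1935*16 = -30960)
m - M(-686, C(22, f)) = -30960 - (-686 + 2*(3*(12 + 22)²)) = -30960 - (-686 + 2*(3*34²)) = -30960 - (-686 + 2*(3*1156)) = -30960 - (-686 + 2*3468) = -30960 - (-686 + 6936) = -30960 - 1*6250 = -30960 - 6250 = -37210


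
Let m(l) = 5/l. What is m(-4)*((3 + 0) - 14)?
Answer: 55/4 ≈ 13.750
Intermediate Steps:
m(-4)*((3 + 0) - 14) = (5/(-4))*((3 + 0) - 14) = (5*(-¼))*(3 - 14) = -5/4*(-11) = 55/4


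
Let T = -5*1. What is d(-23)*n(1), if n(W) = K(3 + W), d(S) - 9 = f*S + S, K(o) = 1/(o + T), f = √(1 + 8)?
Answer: 83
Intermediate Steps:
T = -5
f = 3 (f = √9 = 3)
K(o) = 1/(-5 + o) (K(o) = 1/(o - 5) = 1/(-5 + o))
d(S) = 9 + 4*S (d(S) = 9 + (3*S + S) = 9 + 4*S)
n(W) = 1/(-2 + W) (n(W) = 1/(-5 + (3 + W)) = 1/(-2 + W))
d(-23)*n(1) = (9 + 4*(-23))/(-2 + 1) = (9 - 92)/(-1) = -83*(-1) = 83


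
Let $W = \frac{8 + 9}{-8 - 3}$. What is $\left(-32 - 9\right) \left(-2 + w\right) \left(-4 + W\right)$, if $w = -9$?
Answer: $-2501$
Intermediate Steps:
$W = - \frac{17}{11}$ ($W = \frac{17}{-11} = 17 \left(- \frac{1}{11}\right) = - \frac{17}{11} \approx -1.5455$)
$\left(-32 - 9\right) \left(-2 + w\right) \left(-4 + W\right) = \left(-32 - 9\right) \left(-2 - 9\right) \left(-4 - \frac{17}{11}\right) = - 41 \left(\left(-11\right) \left(- \frac{61}{11}\right)\right) = \left(-41\right) 61 = -2501$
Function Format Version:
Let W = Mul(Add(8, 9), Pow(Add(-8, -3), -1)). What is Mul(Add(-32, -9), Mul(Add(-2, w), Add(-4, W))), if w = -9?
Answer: -2501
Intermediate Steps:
W = Rational(-17, 11) (W = Mul(17, Pow(-11, -1)) = Mul(17, Rational(-1, 11)) = Rational(-17, 11) ≈ -1.5455)
Mul(Add(-32, -9), Mul(Add(-2, w), Add(-4, W))) = Mul(Add(-32, -9), Mul(Add(-2, -9), Add(-4, Rational(-17, 11)))) = Mul(-41, Mul(-11, Rational(-61, 11))) = Mul(-41, 61) = -2501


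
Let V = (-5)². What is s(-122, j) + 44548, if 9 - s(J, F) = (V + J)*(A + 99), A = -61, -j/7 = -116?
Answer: 48243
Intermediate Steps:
V = 25
j = 812 (j = -7*(-116) = 812)
s(J, F) = -941 - 38*J (s(J, F) = 9 - (25 + J)*(-61 + 99) = 9 - (25 + J)*38 = 9 - (950 + 38*J) = 9 + (-950 - 38*J) = -941 - 38*J)
s(-122, j) + 44548 = (-941 - 38*(-122)) + 44548 = (-941 + 4636) + 44548 = 3695 + 44548 = 48243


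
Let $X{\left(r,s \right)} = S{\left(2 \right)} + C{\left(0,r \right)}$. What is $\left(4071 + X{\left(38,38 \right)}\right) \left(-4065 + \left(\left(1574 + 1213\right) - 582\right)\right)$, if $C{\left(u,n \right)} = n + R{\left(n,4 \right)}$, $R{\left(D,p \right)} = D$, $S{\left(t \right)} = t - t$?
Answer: $-7713420$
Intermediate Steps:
$S{\left(t \right)} = 0$
$C{\left(u,n \right)} = 2 n$ ($C{\left(u,n \right)} = n + n = 2 n$)
$X{\left(r,s \right)} = 2 r$ ($X{\left(r,s \right)} = 0 + 2 r = 2 r$)
$\left(4071 + X{\left(38,38 \right)}\right) \left(-4065 + \left(\left(1574 + 1213\right) - 582\right)\right) = \left(4071 + 2 \cdot 38\right) \left(-4065 + \left(\left(1574 + 1213\right) - 582\right)\right) = \left(4071 + 76\right) \left(-4065 + \left(2787 - 582\right)\right) = 4147 \left(-4065 + 2205\right) = 4147 \left(-1860\right) = -7713420$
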